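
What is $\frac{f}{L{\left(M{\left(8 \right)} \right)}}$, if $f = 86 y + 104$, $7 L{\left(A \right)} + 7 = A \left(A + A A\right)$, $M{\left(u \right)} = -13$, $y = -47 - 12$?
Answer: $\frac{6958}{407} \approx 17.096$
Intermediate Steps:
$y = -59$
$L{\left(A \right)} = -1 + \frac{A \left(A + A^{2}\right)}{7}$ ($L{\left(A \right)} = -1 + \frac{A \left(A + A A\right)}{7} = -1 + \frac{A \left(A + A^{2}\right)}{7}$)
$f = -4970$ ($f = 86 \left(-59\right) + 104 = -5074 + 104 = -4970$)
$\frac{f}{L{\left(M{\left(8 \right)} \right)}} = - \frac{4970}{-1 + \frac{\left(-13\right)^{2}}{7} + \frac{\left(-13\right)^{3}}{7}} = - \frac{4970}{-1 + \frac{1}{7} \cdot 169 + \frac{1}{7} \left(-2197\right)} = - \frac{4970}{-1 + \frac{169}{7} - \frac{2197}{7}} = - \frac{4970}{- \frac{2035}{7}} = \left(-4970\right) \left(- \frac{7}{2035}\right) = \frac{6958}{407}$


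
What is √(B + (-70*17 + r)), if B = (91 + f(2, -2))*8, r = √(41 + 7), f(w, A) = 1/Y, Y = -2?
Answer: √(-466 + 4*√3) ≈ 21.426*I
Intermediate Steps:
f(w, A) = -½ (f(w, A) = 1/(-2) = -½)
r = 4*√3 (r = √48 = 4*√3 ≈ 6.9282)
B = 724 (B = (91 - ½)*8 = (181/2)*8 = 724)
√(B + (-70*17 + r)) = √(724 + (-70*17 + 4*√3)) = √(724 + (-1190 + 4*√3)) = √(-466 + 4*√3)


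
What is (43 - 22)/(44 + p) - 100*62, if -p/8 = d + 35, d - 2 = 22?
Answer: -2653621/428 ≈ -6200.0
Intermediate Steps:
d = 24 (d = 2 + 22 = 24)
p = -472 (p = -8*(24 + 35) = -8*59 = -472)
(43 - 22)/(44 + p) - 100*62 = (43 - 22)/(44 - 472) - 100*62 = 21/(-428) - 6200 = 21*(-1/428) - 6200 = -21/428 - 6200 = -2653621/428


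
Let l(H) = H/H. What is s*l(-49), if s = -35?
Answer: -35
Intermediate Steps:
l(H) = 1
s*l(-49) = -35*1 = -35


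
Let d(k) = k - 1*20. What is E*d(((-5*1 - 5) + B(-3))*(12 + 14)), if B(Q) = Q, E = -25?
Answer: 8950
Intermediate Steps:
d(k) = -20 + k (d(k) = k - 20 = -20 + k)
E*d(((-5*1 - 5) + B(-3))*(12 + 14)) = -25*(-20 + ((-5*1 - 5) - 3)*(12 + 14)) = -25*(-20 + ((-5 - 5) - 3)*26) = -25*(-20 + (-10 - 3)*26) = -25*(-20 - 13*26) = -25*(-20 - 338) = -25*(-358) = 8950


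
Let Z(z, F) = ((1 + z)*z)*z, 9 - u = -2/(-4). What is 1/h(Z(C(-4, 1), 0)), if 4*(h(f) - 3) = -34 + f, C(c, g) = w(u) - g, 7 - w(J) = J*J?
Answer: -256/18330133 ≈ -1.3966e-5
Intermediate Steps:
u = 17/2 (u = 9 - (-2)/(-4) = 9 - (-2)*(-1)/4 = 9 - 1*½ = 9 - ½ = 17/2 ≈ 8.5000)
w(J) = 7 - J² (w(J) = 7 - J*J = 7 - J²)
C(c, g) = -261/4 - g (C(c, g) = (7 - (17/2)²) - g = (7 - 1*289/4) - g = (7 - 289/4) - g = -261/4 - g)
Z(z, F) = z²*(1 + z) (Z(z, F) = (z*(1 + z))*z = z²*(1 + z))
h(f) = -11/2 + f/4 (h(f) = 3 + (-34 + f)/4 = 3 + (-17/2 + f/4) = -11/2 + f/4)
1/h(Z(C(-4, 1), 0)) = 1/(-11/2 + ((-261/4 - 1*1)²*(1 + (-261/4 - 1*1)))/4) = 1/(-11/2 + ((-261/4 - 1)²*(1 + (-261/4 - 1)))/4) = 1/(-11/2 + ((-265/4)²*(1 - 265/4))/4) = 1/(-11/2 + ((70225/16)*(-261/4))/4) = 1/(-11/2 + (¼)*(-18328725/64)) = 1/(-11/2 - 18328725/256) = 1/(-18330133/256) = -256/18330133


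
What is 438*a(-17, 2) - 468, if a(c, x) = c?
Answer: -7914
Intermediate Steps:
438*a(-17, 2) - 468 = 438*(-17) - 468 = -7446 - 468 = -7914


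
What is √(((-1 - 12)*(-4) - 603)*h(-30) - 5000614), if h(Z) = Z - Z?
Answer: I*√5000614 ≈ 2236.2*I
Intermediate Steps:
h(Z) = 0
√(((-1 - 12)*(-4) - 603)*h(-30) - 5000614) = √(((-1 - 12)*(-4) - 603)*0 - 5000614) = √((-13*(-4) - 603)*0 - 5000614) = √((52 - 603)*0 - 5000614) = √(-551*0 - 5000614) = √(0 - 5000614) = √(-5000614) = I*√5000614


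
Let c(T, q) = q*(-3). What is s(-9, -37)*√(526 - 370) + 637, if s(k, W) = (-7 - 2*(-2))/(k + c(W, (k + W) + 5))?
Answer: 637 - √39/19 ≈ 636.67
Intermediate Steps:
c(T, q) = -3*q
s(k, W) = -3/(-15 - 3*W - 2*k) (s(k, W) = (-7 - 2*(-2))/(k - 3*((k + W) + 5)) = (-7 + 4)/(k - 3*((W + k) + 5)) = -3/(k - 3*(5 + W + k)) = -3/(k + (-15 - 3*W - 3*k)) = -3/(-15 - 3*W - 2*k))
s(-9, -37)*√(526 - 370) + 637 = (3/(15 + 2*(-9) + 3*(-37)))*√(526 - 370) + 637 = (3/(15 - 18 - 111))*√156 + 637 = (3/(-114))*(2*√39) + 637 = (3*(-1/114))*(2*√39) + 637 = -√39/19 + 637 = 637 - √39/19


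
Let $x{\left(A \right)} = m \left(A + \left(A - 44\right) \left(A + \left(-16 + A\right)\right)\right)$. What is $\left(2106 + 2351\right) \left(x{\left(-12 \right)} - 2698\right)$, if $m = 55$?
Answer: $534135794$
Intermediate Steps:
$x{\left(A \right)} = 55 A + 55 \left(-44 + A\right) \left(-16 + 2 A\right)$ ($x{\left(A \right)} = 55 \left(A + \left(A - 44\right) \left(A + \left(-16 + A\right)\right)\right) = 55 \left(A + \left(-44 + A\right) \left(-16 + 2 A\right)\right) = 55 A + 55 \left(-44 + A\right) \left(-16 + 2 A\right)$)
$\left(2106 + 2351\right) \left(x{\left(-12 \right)} - 2698\right) = \left(2106 + 2351\right) \left(\left(38720 - -67980 + 110 \left(-12\right)^{2}\right) - 2698\right) = 4457 \left(\left(38720 + 67980 + 110 \cdot 144\right) - 2698\right) = 4457 \left(\left(38720 + 67980 + 15840\right) - 2698\right) = 4457 \left(122540 - 2698\right) = 4457 \cdot 119842 = 534135794$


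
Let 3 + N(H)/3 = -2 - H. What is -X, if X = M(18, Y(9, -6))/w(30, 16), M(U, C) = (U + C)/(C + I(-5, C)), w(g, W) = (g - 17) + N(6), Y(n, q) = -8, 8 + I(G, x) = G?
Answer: -1/42 ≈ -0.023810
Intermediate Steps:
I(G, x) = -8 + G
N(H) = -15 - 3*H (N(H) = -9 + 3*(-2 - H) = -9 + (-6 - 3*H) = -15 - 3*H)
w(g, W) = -50 + g (w(g, W) = (g - 17) + (-15 - 3*6) = (-17 + g) + (-15 - 18) = (-17 + g) - 33 = -50 + g)
M(U, C) = (C + U)/(-13 + C) (M(U, C) = (U + C)/(C + (-8 - 5)) = (C + U)/(C - 13) = (C + U)/(-13 + C))
X = 1/42 (X = ((-8 + 18)/(-13 - 8))/(-50 + 30) = (10/(-21))/(-20) = -1/21*10*(-1/20) = -10/21*(-1/20) = 1/42 ≈ 0.023810)
-X = -1*1/42 = -1/42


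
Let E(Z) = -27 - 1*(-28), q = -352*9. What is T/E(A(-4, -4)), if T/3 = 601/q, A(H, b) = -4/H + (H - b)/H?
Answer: -601/1056 ≈ -0.56913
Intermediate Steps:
q = -3168
A(H, b) = -4/H + (H - b)/H
E(Z) = 1 (E(Z) = -27 + 28 = 1)
T = -601/1056 (T = 3*(601/(-3168)) = 3*(601*(-1/3168)) = 3*(-601/3168) = -601/1056 ≈ -0.56913)
T/E(A(-4, -4)) = -601/1056/1 = -601/1056*1 = -601/1056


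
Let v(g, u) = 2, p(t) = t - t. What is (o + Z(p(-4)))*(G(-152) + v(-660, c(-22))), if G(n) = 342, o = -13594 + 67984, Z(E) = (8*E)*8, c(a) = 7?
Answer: 18710160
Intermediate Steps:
p(t) = 0
Z(E) = 64*E
o = 54390
(o + Z(p(-4)))*(G(-152) + v(-660, c(-22))) = (54390 + 64*0)*(342 + 2) = (54390 + 0)*344 = 54390*344 = 18710160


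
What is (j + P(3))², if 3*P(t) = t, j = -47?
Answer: 2116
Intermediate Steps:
P(t) = t/3
(j + P(3))² = (-47 + (⅓)*3)² = (-47 + 1)² = (-46)² = 2116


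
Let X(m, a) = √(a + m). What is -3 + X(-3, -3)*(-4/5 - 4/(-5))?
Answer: -3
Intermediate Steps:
-3 + X(-3, -3)*(-4/5 - 4/(-5)) = -3 + √(-3 - 3)*(-4/5 - 4/(-5)) = -3 + √(-6)*(-4*⅕ - 4*(-⅕)) = -3 + (I*√6)*(-⅘ + ⅘) = -3 + (I*√6)*0 = -3 + 0 = -3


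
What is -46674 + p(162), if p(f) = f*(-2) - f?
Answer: -47160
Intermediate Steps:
p(f) = -3*f (p(f) = -2*f - f = -3*f)
-46674 + p(162) = -46674 - 3*162 = -46674 - 486 = -47160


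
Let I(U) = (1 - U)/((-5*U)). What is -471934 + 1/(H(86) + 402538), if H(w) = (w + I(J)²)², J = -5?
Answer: -75572839634878339/160134340046 ≈ -4.7193e+5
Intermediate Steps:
I(U) = -(1 - U)/(5*U) (I(U) = (1 - U)*(-1/(5*U)) = -(1 - U)/(5*U))
H(w) = (36/625 + w)² (H(w) = (w + ((⅕)*(-1 - 5)/(-5))²)² = (w + ((⅕)*(-⅕)*(-6))²)² = (w + (6/25)²)² = (w + 36/625)² = (36/625 + w)²)
-471934 + 1/(H(86) + 402538) = -471934 + 1/((36 + 625*86)²/390625 + 402538) = -471934 + 1/((36 + 53750)²/390625 + 402538) = -471934 + 1/((1/390625)*53786² + 402538) = -471934 + 1/((1/390625)*2892933796 + 402538) = -471934 + 1/(2892933796/390625 + 402538) = -471934 + 1/(160134340046/390625) = -471934 + 390625/160134340046 = -75572839634878339/160134340046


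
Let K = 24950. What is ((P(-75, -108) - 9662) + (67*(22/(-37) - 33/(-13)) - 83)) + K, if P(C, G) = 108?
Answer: 7428198/481 ≈ 15443.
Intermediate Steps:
((P(-75, -108) - 9662) + (67*(22/(-37) - 33/(-13)) - 83)) + K = ((108 - 9662) + (67*(22/(-37) - 33/(-13)) - 83)) + 24950 = (-9554 + (67*(22*(-1/37) - 33*(-1/13)) - 83)) + 24950 = (-9554 + (67*(-22/37 + 33/13) - 83)) + 24950 = (-9554 + (67*(935/481) - 83)) + 24950 = (-9554 + (62645/481 - 83)) + 24950 = (-9554 + 22722/481) + 24950 = -4572752/481 + 24950 = 7428198/481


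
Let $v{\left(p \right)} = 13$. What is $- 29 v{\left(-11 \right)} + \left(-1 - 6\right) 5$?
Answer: $-412$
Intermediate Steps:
$- 29 v{\left(-11 \right)} + \left(-1 - 6\right) 5 = \left(-29\right) 13 + \left(-1 - 6\right) 5 = -377 - 35 = -412$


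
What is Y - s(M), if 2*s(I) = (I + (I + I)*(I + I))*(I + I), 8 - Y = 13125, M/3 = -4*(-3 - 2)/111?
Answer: -664462201/50653 ≈ -13118.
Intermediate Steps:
M = 20/37 (M = 3*(-4*(-3 - 2)/111) = 3*(-4*(-5)*(1/111)) = 3*(20*(1/111)) = 3*(20/111) = 20/37 ≈ 0.54054)
Y = -13117 (Y = 8 - 1*13125 = 8 - 13125 = -13117)
s(I) = I*(I + 4*I²) (s(I) = ((I + (I + I)*(I + I))*(I + I))/2 = ((I + (2*I)*(2*I))*(2*I))/2 = ((I + 4*I²)*(2*I))/2 = (2*I*(I + 4*I²))/2 = I*(I + 4*I²))
Y - s(M) = -13117 - (20/37)²*(1 + 4*(20/37)) = -13117 - 400*(1 + 80/37)/1369 = -13117 - 400*117/(1369*37) = -13117 - 1*46800/50653 = -13117 - 46800/50653 = -664462201/50653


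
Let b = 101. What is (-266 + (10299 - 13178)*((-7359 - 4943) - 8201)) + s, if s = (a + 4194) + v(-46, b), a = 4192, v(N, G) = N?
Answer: 59036211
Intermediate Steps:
s = 8340 (s = (4192 + 4194) - 46 = 8386 - 46 = 8340)
(-266 + (10299 - 13178)*((-7359 - 4943) - 8201)) + s = (-266 + (10299 - 13178)*((-7359 - 4943) - 8201)) + 8340 = (-266 - 2879*(-12302 - 8201)) + 8340 = (-266 - 2879*(-20503)) + 8340 = (-266 + 59028137) + 8340 = 59027871 + 8340 = 59036211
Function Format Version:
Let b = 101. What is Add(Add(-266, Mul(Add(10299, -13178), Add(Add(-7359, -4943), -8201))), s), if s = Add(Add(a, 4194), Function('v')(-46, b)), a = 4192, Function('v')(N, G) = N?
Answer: 59036211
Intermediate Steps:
s = 8340 (s = Add(Add(4192, 4194), -46) = Add(8386, -46) = 8340)
Add(Add(-266, Mul(Add(10299, -13178), Add(Add(-7359, -4943), -8201))), s) = Add(Add(-266, Mul(Add(10299, -13178), Add(Add(-7359, -4943), -8201))), 8340) = Add(Add(-266, Mul(-2879, Add(-12302, -8201))), 8340) = Add(Add(-266, Mul(-2879, -20503)), 8340) = Add(Add(-266, 59028137), 8340) = Add(59027871, 8340) = 59036211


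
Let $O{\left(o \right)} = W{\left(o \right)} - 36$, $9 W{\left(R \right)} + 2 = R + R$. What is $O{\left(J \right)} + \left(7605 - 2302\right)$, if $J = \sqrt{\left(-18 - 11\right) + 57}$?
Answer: $\frac{47401}{9} + \frac{4 \sqrt{7}}{9} \approx 5268.0$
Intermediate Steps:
$W{\left(R \right)} = - \frac{2}{9} + \frac{2 R}{9}$ ($W{\left(R \right)} = - \frac{2}{9} + \frac{R + R}{9} = - \frac{2}{9} + \frac{2 R}{9}$)
$J = 2 \sqrt{7}$ ($J = \sqrt{\left(-18 - 11\right) + 57} = \sqrt{-29 + 57} = \sqrt{28} = 2 \sqrt{7} \approx 5.2915$)
$O{\left(o \right)} = - \frac{326}{9} + \frac{2 o}{9}$ ($O{\left(o \right)} = \left(- \frac{2}{9} + \frac{2 o}{9}\right) - 36 = - \frac{326}{9} + \frac{2 o}{9}$)
$O{\left(J \right)} + \left(7605 - 2302\right) = \left(- \frac{326}{9} + \frac{2 \cdot 2 \sqrt{7}}{9}\right) + \left(7605 - 2302\right) = \left(- \frac{326}{9} + \frac{4 \sqrt{7}}{9}\right) + \left(7605 - 2302\right) = \left(- \frac{326}{9} + \frac{4 \sqrt{7}}{9}\right) + 5303 = \frac{47401}{9} + \frac{4 \sqrt{7}}{9}$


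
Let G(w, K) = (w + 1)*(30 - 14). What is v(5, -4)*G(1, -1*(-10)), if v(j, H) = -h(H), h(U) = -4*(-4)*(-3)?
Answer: 1536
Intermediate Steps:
h(U) = -48 (h(U) = 16*(-3) = -48)
v(j, H) = 48 (v(j, H) = -1*(-48) = 48)
G(w, K) = 16 + 16*w (G(w, K) = (1 + w)*16 = 16 + 16*w)
v(5, -4)*G(1, -1*(-10)) = 48*(16 + 16*1) = 48*(16 + 16) = 48*32 = 1536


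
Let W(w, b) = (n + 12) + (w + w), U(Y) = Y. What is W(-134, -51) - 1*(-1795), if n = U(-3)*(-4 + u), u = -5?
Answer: 1566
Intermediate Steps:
n = 27 (n = -3*(-4 - 5) = -3*(-9) = 27)
W(w, b) = 39 + 2*w (W(w, b) = (27 + 12) + (w + w) = 39 + 2*w)
W(-134, -51) - 1*(-1795) = (39 + 2*(-134)) - 1*(-1795) = (39 - 268) + 1795 = -229 + 1795 = 1566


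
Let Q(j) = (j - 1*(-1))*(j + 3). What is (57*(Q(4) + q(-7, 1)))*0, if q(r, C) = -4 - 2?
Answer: 0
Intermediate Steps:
Q(j) = (1 + j)*(3 + j) (Q(j) = (j + 1)*(3 + j) = (1 + j)*(3 + j))
q(r, C) = -6
(57*(Q(4) + q(-7, 1)))*0 = (57*((3 + 4² + 4*4) - 6))*0 = (57*((3 + 16 + 16) - 6))*0 = (57*(35 - 6))*0 = (57*29)*0 = 1653*0 = 0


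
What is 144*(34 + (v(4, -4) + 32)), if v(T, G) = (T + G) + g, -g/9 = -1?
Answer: 10800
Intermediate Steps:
g = 9 (g = -9*(-1) = 9)
v(T, G) = 9 + G + T (v(T, G) = (T + G) + 9 = (G + T) + 9 = 9 + G + T)
144*(34 + (v(4, -4) + 32)) = 144*(34 + ((9 - 4 + 4) + 32)) = 144*(34 + (9 + 32)) = 144*(34 + 41) = 144*75 = 10800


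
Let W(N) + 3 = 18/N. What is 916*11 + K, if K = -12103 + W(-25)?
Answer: -50768/25 ≈ -2030.7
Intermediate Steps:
W(N) = -3 + 18/N
K = -302668/25 (K = -12103 + (-3 + 18/(-25)) = -12103 + (-3 + 18*(-1/25)) = -12103 + (-3 - 18/25) = -12103 - 93/25 = -302668/25 ≈ -12107.)
916*11 + K = 916*11 - 302668/25 = 10076 - 302668/25 = -50768/25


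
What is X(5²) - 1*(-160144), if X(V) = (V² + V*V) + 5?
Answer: 161399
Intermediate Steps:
X(V) = 5 + 2*V² (X(V) = (V² + V²) + 5 = 2*V² + 5 = 5 + 2*V²)
X(5²) - 1*(-160144) = (5 + 2*(5²)²) - 1*(-160144) = (5 + 2*25²) + 160144 = (5 + 2*625) + 160144 = (5 + 1250) + 160144 = 1255 + 160144 = 161399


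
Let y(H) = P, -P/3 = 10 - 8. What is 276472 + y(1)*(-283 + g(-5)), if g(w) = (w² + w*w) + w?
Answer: 277900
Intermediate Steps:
P = -6 (P = -3*(10 - 8) = -3*2 = -6)
y(H) = -6
g(w) = w + 2*w² (g(w) = (w² + w²) + w = 2*w² + w = w + 2*w²)
276472 + y(1)*(-283 + g(-5)) = 276472 - 6*(-283 - 5*(1 + 2*(-5))) = 276472 - 6*(-283 - 5*(1 - 10)) = 276472 - 6*(-283 - 5*(-9)) = 276472 - 6*(-283 + 45) = 276472 - 6*(-238) = 276472 + 1428 = 277900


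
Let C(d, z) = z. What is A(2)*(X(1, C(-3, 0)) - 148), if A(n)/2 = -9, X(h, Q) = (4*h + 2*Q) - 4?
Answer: 2664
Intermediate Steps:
X(h, Q) = -4 + 2*Q + 4*h (X(h, Q) = (2*Q + 4*h) - 4 = -4 + 2*Q + 4*h)
A(n) = -18 (A(n) = 2*(-9) = -18)
A(2)*(X(1, C(-3, 0)) - 148) = -18*((-4 + 2*0 + 4*1) - 148) = -18*((-4 + 0 + 4) - 148) = -18*(0 - 148) = -18*(-148) = 2664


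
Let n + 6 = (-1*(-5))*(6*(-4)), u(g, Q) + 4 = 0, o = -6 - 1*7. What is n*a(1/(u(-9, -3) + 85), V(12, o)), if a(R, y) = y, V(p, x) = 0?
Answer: 0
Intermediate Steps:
o = -13 (o = -6 - 7 = -13)
u(g, Q) = -4 (u(g, Q) = -4 + 0 = -4)
n = -126 (n = -6 + (-1*(-5))*(6*(-4)) = -6 + 5*(-24) = -6 - 120 = -126)
n*a(1/(u(-9, -3) + 85), V(12, o)) = -126*0 = 0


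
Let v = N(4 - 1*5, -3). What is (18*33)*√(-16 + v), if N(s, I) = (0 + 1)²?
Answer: 594*I*√15 ≈ 2300.6*I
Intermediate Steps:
N(s, I) = 1 (N(s, I) = 1² = 1)
v = 1
(18*33)*√(-16 + v) = (18*33)*√(-16 + 1) = 594*√(-15) = 594*(I*√15) = 594*I*√15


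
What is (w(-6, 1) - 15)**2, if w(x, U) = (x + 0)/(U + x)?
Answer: 4761/25 ≈ 190.44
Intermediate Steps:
w(x, U) = x/(U + x)
(w(-6, 1) - 15)**2 = (-6/(1 - 6) - 15)**2 = (-6/(-5) - 15)**2 = (-6*(-1/5) - 15)**2 = (6/5 - 15)**2 = (-69/5)**2 = 4761/25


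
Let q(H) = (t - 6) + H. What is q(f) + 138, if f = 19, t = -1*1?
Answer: 150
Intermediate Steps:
t = -1
q(H) = -7 + H (q(H) = (-1 - 6) + H = -7 + H)
q(f) + 138 = (-7 + 19) + 138 = 12 + 138 = 150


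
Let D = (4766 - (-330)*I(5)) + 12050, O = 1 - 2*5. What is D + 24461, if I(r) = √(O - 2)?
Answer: 41277 + 330*I*√11 ≈ 41277.0 + 1094.5*I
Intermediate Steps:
O = -9 (O = 1 - 10 = -9)
I(r) = I*√11 (I(r) = √(-9 - 2) = √(-11) = I*√11)
D = 16816 + 330*I*√11 (D = (4766 - (-330)*I*√11) + 12050 = (4766 + 330*I*√11) + 12050 = 16816 + 330*I*√11 ≈ 16816.0 + 1094.5*I)
D + 24461 = (16816 + 330*I*√11) + 24461 = 41277 + 330*I*√11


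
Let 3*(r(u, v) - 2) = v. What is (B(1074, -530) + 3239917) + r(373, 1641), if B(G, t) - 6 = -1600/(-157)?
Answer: 508755704/157 ≈ 3.2405e+6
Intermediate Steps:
r(u, v) = 2 + v/3
B(G, t) = 2542/157 (B(G, t) = 6 - 1600/(-157) = 6 - 1600*(-1/157) = 6 + 1600/157 = 2542/157)
(B(1074, -530) + 3239917) + r(373, 1641) = (2542/157 + 3239917) + (2 + (⅓)*1641) = 508669511/157 + (2 + 547) = 508669511/157 + 549 = 508755704/157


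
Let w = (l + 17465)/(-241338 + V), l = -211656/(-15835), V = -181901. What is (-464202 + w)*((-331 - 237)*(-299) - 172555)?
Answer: 8471463315866472103/6701989565 ≈ 1.2640e+9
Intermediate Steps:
l = 211656/15835 (l = -211656*(-1/15835) = 211656/15835 ≈ 13.366)
w = -276769931/6701989565 (w = (211656/15835 + 17465)/(-241338 - 181901) = (276769931/15835)/(-423239) = (276769931/15835)*(-1/423239) = -276769931/6701989565 ≈ -0.041297)
(-464202 + w)*((-331 - 237)*(-299) - 172555) = (-464202 - 276769931/6701989565)*((-331 - 237)*(-299) - 172555) = -3111077236822061*(-568*(-299) - 172555)/6701989565 = -3111077236822061*(169832 - 172555)/6701989565 = -3111077236822061/6701989565*(-2723) = 8471463315866472103/6701989565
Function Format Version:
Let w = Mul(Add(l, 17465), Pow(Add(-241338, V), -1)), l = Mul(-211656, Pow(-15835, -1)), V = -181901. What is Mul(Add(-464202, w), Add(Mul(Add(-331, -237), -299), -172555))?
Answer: Rational(8471463315866472103, 6701989565) ≈ 1.2640e+9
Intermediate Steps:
l = Rational(211656, 15835) (l = Mul(-211656, Rational(-1, 15835)) = Rational(211656, 15835) ≈ 13.366)
w = Rational(-276769931, 6701989565) (w = Mul(Add(Rational(211656, 15835), 17465), Pow(Add(-241338, -181901), -1)) = Mul(Rational(276769931, 15835), Pow(-423239, -1)) = Mul(Rational(276769931, 15835), Rational(-1, 423239)) = Rational(-276769931, 6701989565) ≈ -0.041297)
Mul(Add(-464202, w), Add(Mul(Add(-331, -237), -299), -172555)) = Mul(Add(-464202, Rational(-276769931, 6701989565)), Add(Mul(Add(-331, -237), -299), -172555)) = Mul(Rational(-3111077236822061, 6701989565), Add(Mul(-568, -299), -172555)) = Mul(Rational(-3111077236822061, 6701989565), Add(169832, -172555)) = Mul(Rational(-3111077236822061, 6701989565), -2723) = Rational(8471463315866472103, 6701989565)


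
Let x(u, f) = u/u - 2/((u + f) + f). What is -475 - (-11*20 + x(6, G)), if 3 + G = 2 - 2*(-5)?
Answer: -3071/12 ≈ -255.92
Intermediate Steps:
G = 9 (G = -3 + (2 - 2*(-5)) = -3 + (2 + 10) = -3 + 12 = 9)
x(u, f) = 1 - 2/(u + 2*f) (x(u, f) = 1 - 2/((f + u) + f) = 1 - 2/(u + 2*f))
-475 - (-11*20 + x(6, G)) = -475 - (-11*20 + (-2 + 6 + 2*9)/(6 + 2*9)) = -475 - (-220 + (-2 + 6 + 18)/(6 + 18)) = -475 - (-220 + 22/24) = -475 - (-220 + (1/24)*22) = -475 - (-220 + 11/12) = -475 - 1*(-2629/12) = -475 + 2629/12 = -3071/12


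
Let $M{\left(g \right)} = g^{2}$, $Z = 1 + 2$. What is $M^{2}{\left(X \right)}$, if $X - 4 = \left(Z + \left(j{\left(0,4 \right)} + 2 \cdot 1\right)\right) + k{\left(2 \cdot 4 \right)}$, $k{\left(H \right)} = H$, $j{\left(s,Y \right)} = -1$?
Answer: $65536$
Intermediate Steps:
$Z = 3$
$X = 16$ ($X = 4 + \left(\left(3 + \left(-1 + 2 \cdot 1\right)\right) + 2 \cdot 4\right) = 4 + \left(\left(3 + \left(-1 + 2\right)\right) + 8\right) = 4 + \left(\left(3 + 1\right) + 8\right) = 4 + \left(4 + 8\right) = 4 + 12 = 16$)
$M^{2}{\left(X \right)} = \left(16^{2}\right)^{2} = 256^{2} = 65536$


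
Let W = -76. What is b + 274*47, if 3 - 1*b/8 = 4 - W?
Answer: 12262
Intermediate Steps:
b = -616 (b = 24 - 8*(4 - 1*(-76)) = 24 - 8*(4 + 76) = 24 - 8*80 = 24 - 640 = -616)
b + 274*47 = -616 + 274*47 = -616 + 12878 = 12262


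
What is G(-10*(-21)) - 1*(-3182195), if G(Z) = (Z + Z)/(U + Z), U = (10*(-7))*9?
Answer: 3182194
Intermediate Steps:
U = -630 (U = -70*9 = -630)
G(Z) = 2*Z/(-630 + Z) (G(Z) = (Z + Z)/(-630 + Z) = (2*Z)/(-630 + Z) = 2*Z/(-630 + Z))
G(-10*(-21)) - 1*(-3182195) = 2*(-10*(-21))/(-630 - 10*(-21)) - 1*(-3182195) = 2*210/(-630 + 210) + 3182195 = 2*210/(-420) + 3182195 = 2*210*(-1/420) + 3182195 = -1 + 3182195 = 3182194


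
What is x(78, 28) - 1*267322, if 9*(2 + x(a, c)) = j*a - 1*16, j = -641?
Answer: -2455930/9 ≈ -2.7288e+5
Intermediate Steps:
x(a, c) = -34/9 - 641*a/9 (x(a, c) = -2 + (-641*a - 1*16)/9 = -2 + (-641*a - 16)/9 = -2 + (-16 - 641*a)/9 = -2 + (-16/9 - 641*a/9) = -34/9 - 641*a/9)
x(78, 28) - 1*267322 = (-34/9 - 641/9*78) - 1*267322 = (-34/9 - 16666/3) - 267322 = -50032/9 - 267322 = -2455930/9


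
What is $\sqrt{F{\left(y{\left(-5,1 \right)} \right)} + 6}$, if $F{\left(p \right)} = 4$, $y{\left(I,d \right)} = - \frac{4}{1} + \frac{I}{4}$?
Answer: $\sqrt{10} \approx 3.1623$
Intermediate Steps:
$y{\left(I,d \right)} = -4 + \frac{I}{4}$ ($y{\left(I,d \right)} = \left(-4\right) 1 + I \frac{1}{4} = -4 + \frac{I}{4}$)
$\sqrt{F{\left(y{\left(-5,1 \right)} \right)} + 6} = \sqrt{4 + 6} = \sqrt{10}$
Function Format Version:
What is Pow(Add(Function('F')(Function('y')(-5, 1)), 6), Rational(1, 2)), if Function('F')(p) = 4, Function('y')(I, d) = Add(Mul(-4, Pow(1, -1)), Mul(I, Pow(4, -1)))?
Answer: Pow(10, Rational(1, 2)) ≈ 3.1623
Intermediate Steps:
Function('y')(I, d) = Add(-4, Mul(Rational(1, 4), I)) (Function('y')(I, d) = Add(Mul(-4, 1), Mul(I, Rational(1, 4))) = Add(-4, Mul(Rational(1, 4), I)))
Pow(Add(Function('F')(Function('y')(-5, 1)), 6), Rational(1, 2)) = Pow(Add(4, 6), Rational(1, 2)) = Pow(10, Rational(1, 2))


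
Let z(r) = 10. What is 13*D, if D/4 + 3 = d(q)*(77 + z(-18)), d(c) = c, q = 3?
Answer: 13416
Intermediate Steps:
D = 1032 (D = -12 + 4*(3*(77 + 10)) = -12 + 4*(3*87) = -12 + 4*261 = -12 + 1044 = 1032)
13*D = 13*1032 = 13416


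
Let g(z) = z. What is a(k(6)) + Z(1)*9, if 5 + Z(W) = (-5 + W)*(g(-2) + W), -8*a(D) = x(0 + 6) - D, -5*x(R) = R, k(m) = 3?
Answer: -339/40 ≈ -8.4750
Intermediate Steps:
x(R) = -R/5
a(D) = 3/20 + D/8 (a(D) = -(-(0 + 6)/5 - D)/8 = -(-1/5*6 - D)/8 = -(-6/5 - D)/8 = 3/20 + D/8)
Z(W) = -5 + (-5 + W)*(-2 + W)
a(k(6)) + Z(1)*9 = (3/20 + (1/8)*3) + (5 + 1**2 - 7*1)*9 = (3/20 + 3/8) + (5 + 1 - 7)*9 = 21/40 - 1*9 = 21/40 - 9 = -339/40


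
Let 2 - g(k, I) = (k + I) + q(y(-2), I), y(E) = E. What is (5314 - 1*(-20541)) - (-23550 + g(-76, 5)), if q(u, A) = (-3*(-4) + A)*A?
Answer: 49417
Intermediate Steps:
q(u, A) = A*(12 + A) (q(u, A) = (12 + A)*A = A*(12 + A))
g(k, I) = 2 - I - k - I*(12 + I) (g(k, I) = 2 - ((k + I) + I*(12 + I)) = 2 - ((I + k) + I*(12 + I)) = 2 - (I + k + I*(12 + I)) = 2 + (-I - k - I*(12 + I)) = 2 - I - k - I*(12 + I))
(5314 - 1*(-20541)) - (-23550 + g(-76, 5)) = (5314 - 1*(-20541)) - (-23550 + (2 - 1*5 - 1*(-76) - 1*5*(12 + 5))) = (5314 + 20541) - (-23550 + (2 - 5 + 76 - 1*5*17)) = 25855 - (-23550 + (2 - 5 + 76 - 85)) = 25855 - (-23550 - 12) = 25855 - 1*(-23562) = 25855 + 23562 = 49417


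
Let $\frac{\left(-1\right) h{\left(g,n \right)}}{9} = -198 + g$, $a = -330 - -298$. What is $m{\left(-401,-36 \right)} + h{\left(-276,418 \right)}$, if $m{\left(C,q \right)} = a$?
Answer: $4234$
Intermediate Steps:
$a = -32$ ($a = -330 + 298 = -32$)
$h{\left(g,n \right)} = 1782 - 9 g$ ($h{\left(g,n \right)} = - 9 \left(-198 + g\right) = 1782 - 9 g$)
$m{\left(C,q \right)} = -32$
$m{\left(-401,-36 \right)} + h{\left(-276,418 \right)} = -32 + \left(1782 - -2484\right) = -32 + \left(1782 + 2484\right) = -32 + 4266 = 4234$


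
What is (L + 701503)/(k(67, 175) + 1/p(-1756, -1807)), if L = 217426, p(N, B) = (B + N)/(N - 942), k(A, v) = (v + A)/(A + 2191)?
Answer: 3696508606483/3477165 ≈ 1.0631e+6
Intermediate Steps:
k(A, v) = (A + v)/(2191 + A)
p(N, B) = (B + N)/(-942 + N)
(L + 701503)/(k(67, 175) + 1/p(-1756, -1807)) = (217426 + 701503)/((67 + 175)/(2191 + 67) + 1/((-1807 - 1756)/(-942 - 1756))) = 918929/(242/2258 + 1/(-3563/(-2698))) = 918929/((1/2258)*242 + 1/(-1/2698*(-3563))) = 918929/(121/1129 + 1/(3563/2698)) = 918929/(121/1129 + 2698/3563) = 918929/(3477165/4022627) = 918929*(4022627/3477165) = 3696508606483/3477165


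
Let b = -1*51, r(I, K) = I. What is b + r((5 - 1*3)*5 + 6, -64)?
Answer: -35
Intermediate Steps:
b = -51
b + r((5 - 1*3)*5 + 6, -64) = -51 + ((5 - 1*3)*5 + 6) = -51 + ((5 - 3)*5 + 6) = -51 + (2*5 + 6) = -51 + (10 + 6) = -51 + 16 = -35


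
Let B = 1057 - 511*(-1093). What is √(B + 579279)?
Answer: √1138859 ≈ 1067.2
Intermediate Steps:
B = 559580 (B = 1057 + 558523 = 559580)
√(B + 579279) = √(559580 + 579279) = √1138859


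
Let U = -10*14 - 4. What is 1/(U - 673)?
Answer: -1/817 ≈ -0.0012240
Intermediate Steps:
U = -144 (U = -140 - 4 = -144)
1/(U - 673) = 1/(-144 - 673) = 1/(-817) = -1/817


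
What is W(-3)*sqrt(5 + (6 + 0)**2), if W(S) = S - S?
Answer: 0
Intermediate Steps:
W(S) = 0
W(-3)*sqrt(5 + (6 + 0)**2) = 0*sqrt(5 + (6 + 0)**2) = 0*sqrt(5 + 6**2) = 0*sqrt(5 + 36) = 0*sqrt(41) = 0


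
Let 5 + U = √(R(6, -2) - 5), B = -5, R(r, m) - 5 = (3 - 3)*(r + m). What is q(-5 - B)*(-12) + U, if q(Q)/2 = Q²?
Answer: -5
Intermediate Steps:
R(r, m) = 5 (R(r, m) = 5 + (3 - 3)*(r + m) = 5 + 0*(m + r) = 5 + 0 = 5)
U = -5 (U = -5 + √(5 - 5) = -5 + √0 = -5 + 0 = -5)
q(Q) = 2*Q²
q(-5 - B)*(-12) + U = (2*(-5 - 1*(-5))²)*(-12) - 5 = (2*(-5 + 5)²)*(-12) - 5 = (2*0²)*(-12) - 5 = (2*0)*(-12) - 5 = 0*(-12) - 5 = 0 - 5 = -5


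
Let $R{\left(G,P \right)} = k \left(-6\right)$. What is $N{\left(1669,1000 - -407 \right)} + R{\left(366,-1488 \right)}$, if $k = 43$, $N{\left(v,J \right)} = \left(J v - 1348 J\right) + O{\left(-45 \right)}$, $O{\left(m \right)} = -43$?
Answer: $451346$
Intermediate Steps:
$N{\left(v,J \right)} = -43 - 1348 J + J v$ ($N{\left(v,J \right)} = \left(J v - 1348 J\right) - 43 = \left(- 1348 J + J v\right) - 43 = -43 - 1348 J + J v$)
$R{\left(G,P \right)} = -258$ ($R{\left(G,P \right)} = 43 \left(-6\right) = -258$)
$N{\left(1669,1000 - -407 \right)} + R{\left(366,-1488 \right)} = \left(-43 - 1348 \left(1000 - -407\right) + \left(1000 - -407\right) 1669\right) - 258 = \left(-43 - 1348 \left(1000 + 407\right) + \left(1000 + 407\right) 1669\right) - 258 = \left(-43 - 1896636 + 1407 \cdot 1669\right) - 258 = \left(-43 - 1896636 + 2348283\right) - 258 = 451604 - 258 = 451346$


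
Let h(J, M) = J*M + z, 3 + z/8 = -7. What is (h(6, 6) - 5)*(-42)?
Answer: 2058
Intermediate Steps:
z = -80 (z = -24 + 8*(-7) = -24 - 56 = -80)
h(J, M) = -80 + J*M (h(J, M) = J*M - 80 = -80 + J*M)
(h(6, 6) - 5)*(-42) = ((-80 + 6*6) - 5)*(-42) = ((-80 + 36) - 5)*(-42) = (-44 - 5)*(-42) = -49*(-42) = 2058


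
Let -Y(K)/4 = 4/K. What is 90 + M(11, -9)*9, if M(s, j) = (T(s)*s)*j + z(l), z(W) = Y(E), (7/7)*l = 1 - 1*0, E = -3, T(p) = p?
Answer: -9663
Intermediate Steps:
Y(K) = -16/K
l = 1 (l = 1 - 1*0 = 1 + 0 = 1)
z(W) = 16/3 (z(W) = -16/(-3) = -16*(-⅓) = 16/3)
M(s, j) = 16/3 + j*s² (M(s, j) = (s*s)*j + 16/3 = s²*j + 16/3 = j*s² + 16/3 = 16/3 + j*s²)
90 + M(11, -9)*9 = 90 + (16/3 - 9*11²)*9 = 90 + (16/3 - 9*121)*9 = 90 + (16/3 - 1089)*9 = 90 - 3251/3*9 = 90 - 9753 = -9663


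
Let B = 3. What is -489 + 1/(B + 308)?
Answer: -152078/311 ≈ -489.00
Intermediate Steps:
-489 + 1/(B + 308) = -489 + 1/(3 + 308) = -489 + 1/311 = -152078/311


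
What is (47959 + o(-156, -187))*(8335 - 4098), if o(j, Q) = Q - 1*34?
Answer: 202265906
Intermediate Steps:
o(j, Q) = -34 + Q (o(j, Q) = Q - 34 = -34 + Q)
(47959 + o(-156, -187))*(8335 - 4098) = (47959 + (-34 - 187))*(8335 - 4098) = (47959 - 221)*4237 = 47738*4237 = 202265906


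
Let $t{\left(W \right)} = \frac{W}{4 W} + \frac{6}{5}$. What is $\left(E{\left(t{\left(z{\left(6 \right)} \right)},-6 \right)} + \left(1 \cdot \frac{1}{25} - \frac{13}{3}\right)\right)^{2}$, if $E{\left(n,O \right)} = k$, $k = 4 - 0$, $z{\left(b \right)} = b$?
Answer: $\frac{484}{5625} \approx 0.086044$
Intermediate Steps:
$t{\left(W \right)} = \frac{29}{20}$ ($t{\left(W \right)} = W \frac{1}{4 W} + 6 \cdot \frac{1}{5} = \frac{1}{4} + \frac{6}{5} = \frac{29}{20}$)
$k = 4$ ($k = 4 + 0 = 4$)
$E{\left(n,O \right)} = 4$
$\left(E{\left(t{\left(z{\left(6 \right)} \right)},-6 \right)} + \left(1 \cdot \frac{1}{25} - \frac{13}{3}\right)\right)^{2} = \left(4 + \left(1 \cdot \frac{1}{25} - \frac{13}{3}\right)\right)^{2} = \left(4 + \left(\frac{1}{25} - \frac{13}{3}\right)\right)^{2} = \left(4 - \frac{322}{75}\right)^{2} = \left(- \frac{22}{75}\right)^{2} = \frac{484}{5625}$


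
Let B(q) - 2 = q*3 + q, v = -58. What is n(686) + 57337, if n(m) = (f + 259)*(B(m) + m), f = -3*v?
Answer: 1543393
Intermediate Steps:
B(q) = 2 + 4*q (B(q) = 2 + (q*3 + q) = 2 + (3*q + q) = 2 + 4*q)
f = 174 (f = -3*(-58) = 174)
n(m) = 866 + 2165*m (n(m) = (174 + 259)*((2 + 4*m) + m) = 433*(2 + 5*m) = 866 + 2165*m)
n(686) + 57337 = (866 + 2165*686) + 57337 = (866 + 1485190) + 57337 = 1486056 + 57337 = 1543393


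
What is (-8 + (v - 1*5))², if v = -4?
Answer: 289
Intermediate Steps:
(-8 + (v - 1*5))² = (-8 + (-4 - 1*5))² = (-8 + (-4 - 5))² = (-8 - 9)² = (-17)² = 289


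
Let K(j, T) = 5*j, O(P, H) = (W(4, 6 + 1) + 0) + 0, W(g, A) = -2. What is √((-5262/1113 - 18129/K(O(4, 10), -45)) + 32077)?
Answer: 3*√51822099910/3710 ≈ 184.08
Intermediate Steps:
O(P, H) = -2 (O(P, H) = (-2 + 0) + 0 = -2 + 0 = -2)
√((-5262/1113 - 18129/K(O(4, 10), -45)) + 32077) = √((-5262/1113 - 18129/(5*(-2))) + 32077) = √((-5262*1/1113 - 18129/(-10)) + 32077) = √((-1754/371 - 18129*(-⅒)) + 32077) = √((-1754/371 + 18129/10) + 32077) = √(6708319/3710 + 32077) = √(125713989/3710) = 3*√51822099910/3710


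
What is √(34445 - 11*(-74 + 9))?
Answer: 2*√8790 ≈ 187.51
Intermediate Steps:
√(34445 - 11*(-74 + 9)) = √(34445 - 11*(-65)) = √(34445 + 715) = √35160 = 2*√8790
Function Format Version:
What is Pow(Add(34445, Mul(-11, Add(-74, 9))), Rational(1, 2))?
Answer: Mul(2, Pow(8790, Rational(1, 2))) ≈ 187.51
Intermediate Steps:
Pow(Add(34445, Mul(-11, Add(-74, 9))), Rational(1, 2)) = Pow(Add(34445, Mul(-11, -65)), Rational(1, 2)) = Pow(Add(34445, 715), Rational(1, 2)) = Pow(35160, Rational(1, 2)) = Mul(2, Pow(8790, Rational(1, 2)))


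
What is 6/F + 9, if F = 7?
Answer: 69/7 ≈ 9.8571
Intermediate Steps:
6/F + 9 = 6/7 + 9 = 69/7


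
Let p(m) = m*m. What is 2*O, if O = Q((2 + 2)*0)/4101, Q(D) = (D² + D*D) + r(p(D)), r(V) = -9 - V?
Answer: -6/1367 ≈ -0.0043892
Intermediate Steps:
p(m) = m²
Q(D) = -9 + D² (Q(D) = (D² + D*D) + (-9 - D²) = (D² + D²) + (-9 - D²) = 2*D² + (-9 - D²) = -9 + D²)
O = -3/1367 (O = (-9 + ((2 + 2)*0)²)/4101 = (-9 + (4*0)²)*(1/4101) = (-9 + 0²)*(1/4101) = (-9 + 0)*(1/4101) = -9*1/4101 = -3/1367 ≈ -0.0021946)
2*O = 2*(-3/1367) = -6/1367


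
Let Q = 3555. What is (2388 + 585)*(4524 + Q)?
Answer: 24018867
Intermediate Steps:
(2388 + 585)*(4524 + Q) = (2388 + 585)*(4524 + 3555) = 2973*8079 = 24018867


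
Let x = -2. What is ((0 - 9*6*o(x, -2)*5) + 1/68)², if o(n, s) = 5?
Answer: 8427056401/4624 ≈ 1.8225e+6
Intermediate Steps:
((0 - 9*6*o(x, -2)*5) + 1/68)² = ((0 - 9*6*5*5) + 1/68)² = ((0 - 270*5) + 1/68)² = ((0 - 9*150) + 1/68)² = ((0 - 1350) + 1/68)² = (-1350 + 1/68)² = (-91799/68)² = 8427056401/4624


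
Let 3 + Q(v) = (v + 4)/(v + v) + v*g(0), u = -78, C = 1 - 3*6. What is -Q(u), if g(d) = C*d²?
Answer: 197/78 ≈ 2.5256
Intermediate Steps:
C = -17 (C = 1 - 18 = -17)
g(d) = -17*d²
Q(v) = -3 + (4 + v)/(2*v) (Q(v) = -3 + ((v + 4)/(v + v) + v*(-17*0²)) = -3 + ((4 + v)/((2*v)) + v*(-17*0)) = -3 + ((4 + v)*(1/(2*v)) + v*0) = -3 + ((4 + v)/(2*v) + 0) = -3 + (4 + v)/(2*v))
-Q(u) = -(-5/2 + 2/(-78)) = -(-5/2 + 2*(-1/78)) = -(-5/2 - 1/39) = -1*(-197/78) = 197/78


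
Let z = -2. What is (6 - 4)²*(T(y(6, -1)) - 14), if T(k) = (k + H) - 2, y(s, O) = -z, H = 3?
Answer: -44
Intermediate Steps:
y(s, O) = 2 (y(s, O) = -1*(-2) = 2)
T(k) = 1 + k (T(k) = (k + 3) - 2 = (3 + k) - 2 = 1 + k)
(6 - 4)²*(T(y(6, -1)) - 14) = (6 - 4)²*((1 + 2) - 14) = 2²*(3 - 14) = 4*(-11) = -44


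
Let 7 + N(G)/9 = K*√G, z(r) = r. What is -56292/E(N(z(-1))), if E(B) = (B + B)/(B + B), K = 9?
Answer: -56292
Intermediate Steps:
N(G) = -63 + 81*√G (N(G) = -63 + 9*(9*√G) = -63 + 81*√G)
E(B) = 1 (E(B) = (2*B)/((2*B)) = (2*B)*(1/(2*B)) = 1)
-56292/E(N(z(-1))) = -56292/1 = -56292*1 = -56292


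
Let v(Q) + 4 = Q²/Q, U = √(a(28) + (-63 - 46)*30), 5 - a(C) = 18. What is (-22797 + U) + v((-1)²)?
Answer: -22800 + 7*I*√67 ≈ -22800.0 + 57.297*I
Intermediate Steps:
a(C) = -13 (a(C) = 5 - 1*18 = 5 - 18 = -13)
U = 7*I*√67 (U = √(-13 + (-63 - 46)*30) = √(-13 - 109*30) = √(-13 - 3270) = √(-3283) = 7*I*√67 ≈ 57.297*I)
v(Q) = -4 + Q (v(Q) = -4 + Q²/Q = -4 + Q)
(-22797 + U) + v((-1)²) = (-22797 + 7*I*√67) + (-4 + (-1)²) = (-22797 + 7*I*√67) + (-4 + 1) = (-22797 + 7*I*√67) - 3 = -22800 + 7*I*√67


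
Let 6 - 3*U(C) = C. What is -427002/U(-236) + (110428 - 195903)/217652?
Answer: -139417101431/26335892 ≈ -5293.8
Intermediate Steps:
U(C) = 2 - C/3
-427002/U(-236) + (110428 - 195903)/217652 = -427002/(2 - ⅓*(-236)) + (110428 - 195903)/217652 = -427002/(2 + 236/3) - 85475*1/217652 = -427002/242/3 - 85475/217652 = -427002*3/242 - 85475/217652 = -640503/121 - 85475/217652 = -139417101431/26335892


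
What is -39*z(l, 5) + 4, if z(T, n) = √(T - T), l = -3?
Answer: 4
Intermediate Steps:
z(T, n) = 0 (z(T, n) = √0 = 0)
-39*z(l, 5) + 4 = -39*0 + 4 = 0 + 4 = 4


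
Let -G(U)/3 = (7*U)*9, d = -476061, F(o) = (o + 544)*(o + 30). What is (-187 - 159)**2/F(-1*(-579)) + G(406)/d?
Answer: 36490346138/108527150109 ≈ 0.33623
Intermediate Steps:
F(o) = (30 + o)*(544 + o) (F(o) = (544 + o)*(30 + o) = (30 + o)*(544 + o))
G(U) = -189*U (G(U) = -3*7*U*9 = -189*U)
(-187 - 159)**2/F(-1*(-579)) + G(406)/d = (-187 - 159)**2/(16320 + (-1*(-579))**2 + 574*(-1*(-579))) - 189*406/(-476061) = (-346)**2/(16320 + 579**2 + 574*579) - 76734*(-1/476061) = 119716/(16320 + 335241 + 332346) + 25578/158687 = 119716/683907 + 25578/158687 = 36490346138/108527150109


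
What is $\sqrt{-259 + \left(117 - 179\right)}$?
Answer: $i \sqrt{321} \approx 17.916 i$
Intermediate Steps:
$\sqrt{-259 + \left(117 - 179\right)} = \sqrt{-259 - 62} = \sqrt{-321} = i \sqrt{321}$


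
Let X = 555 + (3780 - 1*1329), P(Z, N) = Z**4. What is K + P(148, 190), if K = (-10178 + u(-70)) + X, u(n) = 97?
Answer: 479778141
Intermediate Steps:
X = 3006 (X = 555 + (3780 - 1329) = 555 + 2451 = 3006)
K = -7075 (K = (-10178 + 97) + 3006 = -10081 + 3006 = -7075)
K + P(148, 190) = -7075 + 148**4 = -7075 + 479785216 = 479778141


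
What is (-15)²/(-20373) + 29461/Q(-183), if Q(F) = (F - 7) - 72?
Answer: -200089301/1779242 ≈ -112.46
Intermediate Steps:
Q(F) = -79 + F (Q(F) = (-7 + F) - 72 = -79 + F)
(-15)²/(-20373) + 29461/Q(-183) = (-15)²/(-20373) + 29461/(-79 - 183) = 225*(-1/20373) + 29461/(-262) = -75/6791 + 29461*(-1/262) = -75/6791 - 29461/262 = -200089301/1779242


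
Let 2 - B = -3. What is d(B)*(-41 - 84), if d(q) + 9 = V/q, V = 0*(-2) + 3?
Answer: 1050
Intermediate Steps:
B = 5 (B = 2 - 1*(-3) = 2 + 3 = 5)
V = 3 (V = 0 + 3 = 3)
d(q) = -9 + 3/q
d(B)*(-41 - 84) = (-9 + 3/5)*(-41 - 84) = (-9 + 3*(⅕))*(-125) = (-9 + ⅗)*(-125) = -42/5*(-125) = 1050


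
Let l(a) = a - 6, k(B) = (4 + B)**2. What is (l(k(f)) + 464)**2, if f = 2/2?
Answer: 233289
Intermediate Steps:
f = 1 (f = 2*(1/2) = 1)
l(a) = -6 + a
(l(k(f)) + 464)**2 = ((-6 + (4 + 1)**2) + 464)**2 = ((-6 + 5**2) + 464)**2 = ((-6 + 25) + 464)**2 = (19 + 464)**2 = 483**2 = 233289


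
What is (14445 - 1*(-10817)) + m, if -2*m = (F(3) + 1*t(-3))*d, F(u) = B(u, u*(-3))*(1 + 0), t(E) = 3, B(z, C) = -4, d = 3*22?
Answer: 25295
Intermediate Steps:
d = 66
F(u) = -4 (F(u) = -4*(1 + 0) = -4*1 = -4)
m = 33 (m = -(-4 + 1*3)*66/2 = -(-4 + 3)*66/2 = -(-1)*66/2 = -½*(-66) = 33)
(14445 - 1*(-10817)) + m = (14445 - 1*(-10817)) + 33 = (14445 + 10817) + 33 = 25262 + 33 = 25295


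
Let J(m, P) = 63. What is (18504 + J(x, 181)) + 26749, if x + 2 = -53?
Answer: 45316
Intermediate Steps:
x = -55 (x = -2 - 53 = -55)
(18504 + J(x, 181)) + 26749 = (18504 + 63) + 26749 = 18567 + 26749 = 45316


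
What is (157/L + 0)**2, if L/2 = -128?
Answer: 24649/65536 ≈ 0.37611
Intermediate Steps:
L = -256 (L = 2*(-128) = -256)
(157/L + 0)**2 = (157/(-256) + 0)**2 = (157*(-1/256) + 0)**2 = (-157/256 + 0)**2 = (-157/256)**2 = 24649/65536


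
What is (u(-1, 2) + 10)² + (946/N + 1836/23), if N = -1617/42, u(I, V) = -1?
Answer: 21937/161 ≈ 136.25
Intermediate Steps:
N = -77/2 (N = -1617/42 = -3*77/6 = -77/2 ≈ -38.500)
(u(-1, 2) + 10)² + (946/N + 1836/23) = (-1 + 10)² + (946/(-77/2) + 1836/23) = 9² + (946*(-2/77) + 1836*(1/23)) = 81 + (-172/7 + 1836/23) = 81 + 8896/161 = 21937/161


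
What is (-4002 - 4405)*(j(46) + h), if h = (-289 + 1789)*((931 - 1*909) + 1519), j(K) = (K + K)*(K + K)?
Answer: -19503937348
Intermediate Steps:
j(K) = 4*K² (j(K) = (2*K)*(2*K) = 4*K²)
h = 2311500 (h = 1500*((931 - 909) + 1519) = 1500*(22 + 1519) = 1500*1541 = 2311500)
(-4002 - 4405)*(j(46) + h) = (-4002 - 4405)*(4*46² + 2311500) = -8407*(4*2116 + 2311500) = -8407*(8464 + 2311500) = -8407*2319964 = -19503937348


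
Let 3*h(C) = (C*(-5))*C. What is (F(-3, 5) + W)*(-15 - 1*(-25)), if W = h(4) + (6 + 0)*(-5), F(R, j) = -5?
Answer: -1850/3 ≈ -616.67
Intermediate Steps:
h(C) = -5*C²/3 (h(C) = ((C*(-5))*C)/3 = ((-5*C)*C)/3 = (-5*C²)/3 = -5*C²/3)
W = -170/3 (W = -5/3*4² + (6 + 0)*(-5) = -5/3*16 + 6*(-5) = -80/3 - 30 = -170/3 ≈ -56.667)
(F(-3, 5) + W)*(-15 - 1*(-25)) = (-5 - 170/3)*(-15 - 1*(-25)) = -185*(-15 + 25)/3 = -185/3*10 = -1850/3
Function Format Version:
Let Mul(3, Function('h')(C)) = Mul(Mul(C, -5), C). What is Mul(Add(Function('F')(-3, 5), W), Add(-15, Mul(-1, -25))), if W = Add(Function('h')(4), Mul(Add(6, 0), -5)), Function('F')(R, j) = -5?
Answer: Rational(-1850, 3) ≈ -616.67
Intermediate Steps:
Function('h')(C) = Mul(Rational(-5, 3), Pow(C, 2)) (Function('h')(C) = Mul(Rational(1, 3), Mul(Mul(C, -5), C)) = Mul(Rational(1, 3), Mul(Mul(-5, C), C)) = Mul(Rational(1, 3), Mul(-5, Pow(C, 2))) = Mul(Rational(-5, 3), Pow(C, 2)))
W = Rational(-170, 3) (W = Add(Mul(Rational(-5, 3), Pow(4, 2)), Mul(Add(6, 0), -5)) = Add(Mul(Rational(-5, 3), 16), Mul(6, -5)) = Add(Rational(-80, 3), -30) = Rational(-170, 3) ≈ -56.667)
Mul(Add(Function('F')(-3, 5), W), Add(-15, Mul(-1, -25))) = Mul(Add(-5, Rational(-170, 3)), Add(-15, Mul(-1, -25))) = Mul(Rational(-185, 3), Add(-15, 25)) = Mul(Rational(-185, 3), 10) = Rational(-1850, 3)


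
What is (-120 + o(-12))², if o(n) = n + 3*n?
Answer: 28224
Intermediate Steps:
o(n) = 4*n
(-120 + o(-12))² = (-120 + 4*(-12))² = (-120 - 48)² = (-168)² = 28224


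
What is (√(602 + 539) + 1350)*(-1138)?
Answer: -1536300 - 1138*√1141 ≈ -1.5747e+6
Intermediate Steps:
(√(602 + 539) + 1350)*(-1138) = (√1141 + 1350)*(-1138) = (1350 + √1141)*(-1138) = -1536300 - 1138*√1141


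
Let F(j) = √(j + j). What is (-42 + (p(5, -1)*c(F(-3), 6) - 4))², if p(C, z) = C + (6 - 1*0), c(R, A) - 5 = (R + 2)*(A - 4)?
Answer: -95 + 2332*I*√6 ≈ -95.0 + 5712.2*I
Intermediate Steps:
F(j) = √2*√j (F(j) = √(2*j) = √2*√j)
c(R, A) = 5 + (-4 + A)*(2 + R) (c(R, A) = 5 + (R + 2)*(A - 4) = 5 + (2 + R)*(-4 + A) = 5 + (-4 + A)*(2 + R))
p(C, z) = 6 + C (p(C, z) = C + (6 + 0) = C + 6 = 6 + C)
(-42 + (p(5, -1)*c(F(-3), 6) - 4))² = (-42 + ((6 + 5)*(-3 - 4*√2*√(-3) + 2*6 + 6*(√2*√(-3))) - 4))² = (-42 + (11*(-3 - 4*√2*I*√3 + 12 + 6*(√2*(I*√3))) - 4))² = (-42 + (11*(-3 - 4*I*√6 + 12 + 6*(I*√6)) - 4))² = (-42 + (11*(-3 - 4*I*√6 + 12 + 6*I*√6) - 4))² = (-42 + (11*(9 + 2*I*√6) - 4))² = (-42 + ((99 + 22*I*√6) - 4))² = (-42 + (95 + 22*I*√6))² = (53 + 22*I*√6)²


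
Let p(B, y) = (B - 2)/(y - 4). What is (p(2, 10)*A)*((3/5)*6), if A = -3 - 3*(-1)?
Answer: 0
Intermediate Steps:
A = 0 (A = -3 + 3 = 0)
p(B, y) = (-2 + B)/(-4 + y)
(p(2, 10)*A)*((3/5)*6) = (((-2 + 2)/(-4 + 10))*0)*((3/5)*6) = ((0/6)*0)*((3*(1/5))*6) = (((1/6)*0)*0)*((3/5)*6) = (0*0)*(18/5) = 0*(18/5) = 0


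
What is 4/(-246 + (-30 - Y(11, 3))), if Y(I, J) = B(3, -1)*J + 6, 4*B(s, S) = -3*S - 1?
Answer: -8/567 ≈ -0.014109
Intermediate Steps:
B(s, S) = -1/4 - 3*S/4 (B(s, S) = (-3*S - 1)/4 = (-1 - 3*S)/4 = -1/4 - 3*S/4)
Y(I, J) = 6 + J/2 (Y(I, J) = (-1/4 - 3/4*(-1))*J + 6 = (-1/4 + 3/4)*J + 6 = J/2 + 6 = 6 + J/2)
4/(-246 + (-30 - Y(11, 3))) = 4/(-246 + (-30 - (6 + (1/2)*3))) = 4/(-246 + (-30 - (6 + 3/2))) = 4/(-246 + (-30 - 1*15/2)) = 4/(-246 + (-30 - 15/2)) = 4/(-246 - 75/2) = 4/(-567/2) = -2/567*4 = -8/567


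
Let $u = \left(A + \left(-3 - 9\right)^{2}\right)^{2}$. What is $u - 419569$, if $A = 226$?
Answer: $-282669$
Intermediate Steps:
$u = 136900$ ($u = \left(226 + \left(-3 - 9\right)^{2}\right)^{2} = \left(226 + \left(-12\right)^{2}\right)^{2} = \left(226 + 144\right)^{2} = 370^{2} = 136900$)
$u - 419569 = 136900 - 419569 = -282669$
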